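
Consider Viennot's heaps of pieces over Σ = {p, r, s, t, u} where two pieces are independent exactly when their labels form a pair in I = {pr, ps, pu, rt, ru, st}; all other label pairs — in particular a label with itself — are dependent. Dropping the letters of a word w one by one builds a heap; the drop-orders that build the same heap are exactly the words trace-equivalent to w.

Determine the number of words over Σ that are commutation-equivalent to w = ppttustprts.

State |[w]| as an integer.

20

#0=p has no predecessor
#1=p depends on [0:p]
#2=t depends on [1:p]
#3=t depends on [2:t]
#4=u depends on [3:t]
#5=s depends on [4:u]
#6=t depends on [4:u]
#7=p depends on [6:t]
#8=r depends on [5:s]
#9=t depends on [7:p]
#10=s depends on [8:r]
sources: [0:p]
N(rest) = Σ N(rest − s) over sources s of rest; N(one piece) = 1:
  size 1 → [9]=1  [10]=1
  size 2 → [7,9]=1  [8,10]=1  [9,10]=2
  size 3 → [5,8,10]=1  [6,7,9]=1  [7,9,10]=3  [8,9,10]=3
  size 4 → [5,8,9,10]=4  [6,7,9,10]=4  [7,8,9,10]=6
  size 5 → [5,7,8,9,10]=10  [6,7,8,9,10]=10
  size 6 → [5,6,7,8,9,10]=20
  size 7 → [4,5,6,7,8,9,10]=20
  size 8 → [3,4,5,6,7,8,9,10]=20
  size 9 → [2,3,4,5,6,7,8,9,10]=20
  first=0(p) contributes 20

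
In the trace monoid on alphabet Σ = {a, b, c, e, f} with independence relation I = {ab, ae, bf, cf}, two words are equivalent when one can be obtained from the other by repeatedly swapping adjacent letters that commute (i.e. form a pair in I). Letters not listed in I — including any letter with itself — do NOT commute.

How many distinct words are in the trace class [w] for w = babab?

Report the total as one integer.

10

0(b) covers ∅
1(a) covers ∅
2(b) covers 0:b
3(a) covers 1:a
4(b) covers 2:b
floor of heap: 0:b, 1:a
completions by unplaced set U, small U first (add the entries for U minus each lowest piece of U):
  |U|=1: {3}:1  {4}:1
  |U|=2: {1,3}:1  {2,4}:1  {3,4}:2
  |U|=3: {0,2,4}:1  {1,3,4}:3  {2,3,4}:3
  start at 0(b): 6
  start at 1(a): 4
sum over floor = 10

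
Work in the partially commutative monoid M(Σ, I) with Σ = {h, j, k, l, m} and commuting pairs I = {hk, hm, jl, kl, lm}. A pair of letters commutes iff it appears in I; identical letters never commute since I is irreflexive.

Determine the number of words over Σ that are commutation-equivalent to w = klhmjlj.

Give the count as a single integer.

piece 0:k — minimal
piece 1:l — minimal
piece 2:h rests on {1:l}
piece 3:m rests on {0:k}
piece 4:j rests on {2:h, 3:m}
piece 5:l rests on {2:h}
piece 6:j rests on {4:j}
minimal pieces: {0:k, 1:l}
ways to finish when only these pieces remain (= sum over removing one remaining piece with nothing left below it):
  1 left: {5}→1  {6}→1
  2 left: {4,6}→1  {5,6}→2
  3 left: {3,4,6}→1  {4,5,6}→3
  4 left: {0,3,4,6}→1  {2,4,5,6}→3  {3,4,5,6}→4
  5 left: {0,3,4,5,6}→5  {1,2,4,5,6}→3  {2,3,4,5,6}→7
  placing 0:k first → 10 extensions
  placing 1:l first → 12 extensions
total linear extensions = 22

22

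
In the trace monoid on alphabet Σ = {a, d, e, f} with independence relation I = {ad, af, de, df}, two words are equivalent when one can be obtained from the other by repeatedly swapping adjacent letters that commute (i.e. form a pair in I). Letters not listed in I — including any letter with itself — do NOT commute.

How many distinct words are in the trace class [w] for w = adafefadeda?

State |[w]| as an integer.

990

drop 0:a onto floor
drop 1:d onto floor
drop 2:a onto {0:a}
drop 3:f onto floor
drop 4:e onto {2:a, 3:f}
drop 5:f onto {4:e}
drop 6:a onto {4:e}
drop 7:d onto {1:d}
drop 8:e onto {5:f, 6:a}
drop 9:d onto {7:d}
drop 10:a onto {8:e}
ground layer = {0:a, 1:d, 3:f}
drop-orders for the pieces not yet dropped (sum over which currently-grounded one goes next):
  1 to go: {9} 1  {10} 1
  2 to go: {7,9} 1  {8,10} 1  {9,10} 2
  3 to go: {1,7,9} 1  {5,8,10} 1  {6,8,10} 1  {7,9,10} 3  {8,9,10} 3
  4 to go: {1,7,9,10} 4  {5,6,8,10} 2  {5,8,9,10} 4  {6,8,9,10} 4  {7,8,9,10} 6
  5 to go: {1,7,8,9,10} 10  {4,5,6,8,10} 2  {5,6,8,9,10} 10  {5,7,8,9,10} 10  {6,7,8,9,10} 10
  6 to go: {1,5,7,8,9,10} 20  {1,6,7,8,9,10} 20  {2,4,5,6,8,10} 2  {3,4,5,6,8,10} 2  {4,5,6,8,9,10} 12  {5,6,7,8,9,10} 30
  7 to go: {0,2,4,5,6,8,10} 2  {1,5,6,7,8,9,10} 70  {2,3,4,5,6,8,10} 4  {2,4,5,6,8,9,10} 14  {3,4,5,6,8,9,10} 14  {4,5,6,7,8,9,10} 42
  8 to go: {0,2,3,4,5,6,8,10} 6  {0,2,4,5,6,8,9,10} 16  {1,4,5,6,7,8,9,10} 112  {2,3,4,5,6,8,9,10} 32  {2,4,5,6,7,8,9,10} 56  {3,4,5,6,7,8,9,10} 56
  9 to go: {0,2,3,4,5,6,8,9,10} 54  {0,2,4,5,6,7,8,9,10} 72  {1,2,4,5,6,7,8,9,10} 168  {1,3,4,5,6,7,8,9,10} 168  {2,3,4,5,6,7,8,9,10} 144
  if 0:a drops first: 480 orders
  if 1:d drops first: 270 orders
  if 3:f drops first: 240 orders
heap linearizations: 990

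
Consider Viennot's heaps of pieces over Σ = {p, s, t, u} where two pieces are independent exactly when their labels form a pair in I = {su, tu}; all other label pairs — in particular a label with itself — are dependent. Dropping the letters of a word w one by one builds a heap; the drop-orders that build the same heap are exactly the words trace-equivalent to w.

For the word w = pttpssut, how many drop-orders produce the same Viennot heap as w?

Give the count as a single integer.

4

drop 0:p onto floor
drop 1:t onto {0:p}
drop 2:t onto {1:t}
drop 3:p onto {2:t}
drop 4:s onto {3:p}
drop 5:s onto {4:s}
drop 6:u onto {3:p}
drop 7:t onto {5:s}
ground layer = {0:p}
drop-orders for the pieces not yet dropped (sum over which currently-grounded one goes next):
  1 to go: {6} 1  {7} 1
  2 to go: {5,7} 1  {6,7} 2
  3 to go: {4,5,7} 1  {5,6,7} 3
  4 to go: {4,5,6,7} 4
  5 to go: {3,4,5,6,7} 4
  6 to go: {2,3,4,5,6,7} 4
  if 0:p drops first: 4 orders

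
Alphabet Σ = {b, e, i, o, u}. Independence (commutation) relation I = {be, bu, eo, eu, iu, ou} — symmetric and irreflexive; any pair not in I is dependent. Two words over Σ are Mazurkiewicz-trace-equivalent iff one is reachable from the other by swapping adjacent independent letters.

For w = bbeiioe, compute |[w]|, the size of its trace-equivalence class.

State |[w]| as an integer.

#0=b has no predecessor
#1=b depends on [0:b]
#2=e has no predecessor
#3=i depends on [1:b, 2:e]
#4=i depends on [3:i]
#5=o depends on [4:i]
#6=e depends on [4:i]
sources: [0:b, 2:e]
N(rest) = Σ N(rest − s) over sources s of rest; N(one piece) = 1:
  size 1 → [5]=1  [6]=1
  size 2 → [5,6]=2
  size 3 → [4,5,6]=2
  size 4 → [3,4,5,6]=2
  size 5 → [1,3,4,5,6]=2  [2,3,4,5,6]=2
  first=0(b) contributes 4
  first=2(e) contributes 2
|[w]| = 6

6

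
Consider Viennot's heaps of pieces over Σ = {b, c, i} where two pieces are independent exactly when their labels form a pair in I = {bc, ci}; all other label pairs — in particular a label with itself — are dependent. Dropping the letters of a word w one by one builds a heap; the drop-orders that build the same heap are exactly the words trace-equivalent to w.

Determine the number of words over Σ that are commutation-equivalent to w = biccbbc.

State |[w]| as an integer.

35

drop 0:b onto floor
drop 1:i onto {0:b}
drop 2:c onto floor
drop 3:c onto {2:c}
drop 4:b onto {1:i}
drop 5:b onto {4:b}
drop 6:c onto {3:c}
ground layer = {0:b, 2:c}
drop-orders for the pieces not yet dropped (sum over which currently-grounded one goes next):
  1 to go: {5} 1  {6} 1
  2 to go: {3,6} 1  {4,5} 1  {5,6} 2
  3 to go: {1,4,5} 1  {2,3,6} 1  {3,5,6} 3  {4,5,6} 3
  4 to go: {0,1,4,5} 1  {1,4,5,6} 4  {2,3,5,6} 4  {3,4,5,6} 6
  5 to go: {0,1,4,5,6} 5  {1,3,4,5,6} 10  {2,3,4,5,6} 10
  if 0:b drops first: 20 orders
  if 2:c drops first: 15 orders
heap linearizations: 35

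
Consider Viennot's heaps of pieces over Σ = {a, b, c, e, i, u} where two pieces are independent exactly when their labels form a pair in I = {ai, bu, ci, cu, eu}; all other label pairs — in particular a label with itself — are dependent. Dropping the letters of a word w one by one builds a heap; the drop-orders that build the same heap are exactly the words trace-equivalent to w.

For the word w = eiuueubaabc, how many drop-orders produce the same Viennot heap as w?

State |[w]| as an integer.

0(e) covers ∅
1(i) covers 0:e
2(u) covers 1:i
3(u) covers 2:u
4(e) covers 1:i
5(u) covers 3:u
6(b) covers 4:e
7(a) covers 5:u, 6:b
8(a) covers 7:a
9(b) covers 8:a
10(c) covers 9:b
floor of heap: 0:e
completions by unplaced set U, small U first (add the entries for U minus each lowest piece of U):
  |U|=1: {10}:1
  |U|=2: {9,10}:1
  |U|=3: {8,9,10}:1
  |U|=4: {7,8,9,10}:1
  |U|=5: {5,7,8,9,10}:1  {6,7,8,9,10}:1
  |U|=6: {3,5,7,8,9,10}:1  {4,6,7,8,9,10}:1  {5,6,7,8,9,10}:2
  |U|=7: {2,3,5,7,8,9,10}:1  {3,5,6,7,8,9,10}:3  {4,5,6,7,8,9,10}:3
  |U|=8: {2,3,5,6,7,8,9,10}:4  {3,4,5,6,7,8,9,10}:6
  |U|=9: {2,3,4,5,6,7,8,9,10}:10
  start at 0(e): 10

10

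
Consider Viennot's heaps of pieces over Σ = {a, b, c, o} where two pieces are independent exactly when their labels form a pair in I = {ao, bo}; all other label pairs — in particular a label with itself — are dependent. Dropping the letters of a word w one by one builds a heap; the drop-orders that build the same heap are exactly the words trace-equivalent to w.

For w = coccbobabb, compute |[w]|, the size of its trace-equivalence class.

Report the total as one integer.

drop 0:c onto floor
drop 1:o onto {0:c}
drop 2:c onto {1:o}
drop 3:c onto {2:c}
drop 4:b onto {3:c}
drop 5:o onto {3:c}
drop 6:b onto {4:b}
drop 7:a onto {6:b}
drop 8:b onto {7:a}
drop 9:b onto {8:b}
ground layer = {0:c}
drop-orders for the pieces not yet dropped (sum over which currently-grounded one goes next):
  1 to go: {5} 1  {9} 1
  2 to go: {5,9} 2  {8,9} 1
  3 to go: {5,8,9} 3  {7,8,9} 1
  4 to go: {5,7,8,9} 4  {6,7,8,9} 1
  5 to go: {4,6,7,8,9} 1  {5,6,7,8,9} 5
  6 to go: {4,5,6,7,8,9} 6
  7 to go: {3,4,5,6,7,8,9} 6
  8 to go: {2,3,4,5,6,7,8,9} 6
  if 0:c drops first: 6 orders

6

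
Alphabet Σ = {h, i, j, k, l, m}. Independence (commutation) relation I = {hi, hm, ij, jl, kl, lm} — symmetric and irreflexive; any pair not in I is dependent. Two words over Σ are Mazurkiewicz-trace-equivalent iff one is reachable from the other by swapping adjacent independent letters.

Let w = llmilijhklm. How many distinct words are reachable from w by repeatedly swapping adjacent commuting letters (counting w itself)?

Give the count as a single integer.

#0=l has no predecessor
#1=l depends on [0:l]
#2=m has no predecessor
#3=i depends on [1:l, 2:m]
#4=l depends on [3:i]
#5=i depends on [4:l]
#6=j depends on [2:m]
#7=h depends on [4:l, 6:j]
#8=k depends on [5:i, 7:h]
#9=l depends on [5:i, 7:h]
#10=m depends on [8:k]
sources: [0:l, 2:m]
N(rest) = Σ N(rest − s) over sources s of rest; N(one piece) = 1:
  size 1 → [9]=1  [10]=1
  size 2 → [8,10]=1  [9,10]=2
  size 3 → [8,9,10]=3
  size 4 → [5,8,9,10]=3  [7,8,9,10]=3
  size 5 → [5,7,8,9,10]=6  [6,7,8,9,10]=3
  size 6 → [4,5,7,8,9,10]=6  [5,6,7,8,9,10]=9
  size 7 → [3,4,5,7,8,9,10]=6  [4,5,6,7,8,9,10]=15
  size 8 → [1,3,4,5,7,8,9,10]=6  [3,4,5,6,7,8,9,10]=21
  size 9 → [0,1,3,4,5,7,8,9,10]=6  [1,3,4,5,6,7,8,9,10]=27  [2,3,4,5,6,7,8,9,10]=21
  first=0(l) contributes 48
  first=2(m) contributes 33
|[w]| = 81

81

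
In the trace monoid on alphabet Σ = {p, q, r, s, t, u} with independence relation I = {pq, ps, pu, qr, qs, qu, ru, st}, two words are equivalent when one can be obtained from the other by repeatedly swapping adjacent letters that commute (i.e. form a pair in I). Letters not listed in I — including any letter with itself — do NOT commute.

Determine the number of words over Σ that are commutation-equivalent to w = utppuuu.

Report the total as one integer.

piece 0:u — minimal
piece 1:t rests on {0:u}
piece 2:p rests on {1:t}
piece 3:p rests on {2:p}
piece 4:u rests on {1:t}
piece 5:u rests on {4:u}
piece 6:u rests on {5:u}
minimal pieces: {0:u}
ways to finish when only these pieces remain (= sum over removing one remaining piece with nothing left below it):
  1 left: {3}→1  {6}→1
  2 left: {2,3}→1  {3,6}→2  {5,6}→1
  3 left: {2,3,6}→3  {3,5,6}→3  {4,5,6}→1
  4 left: {2,3,5,6}→6  {3,4,5,6}→4
  5 left: {2,3,4,5,6}→10
  placing 0:u first → 10 extensions

10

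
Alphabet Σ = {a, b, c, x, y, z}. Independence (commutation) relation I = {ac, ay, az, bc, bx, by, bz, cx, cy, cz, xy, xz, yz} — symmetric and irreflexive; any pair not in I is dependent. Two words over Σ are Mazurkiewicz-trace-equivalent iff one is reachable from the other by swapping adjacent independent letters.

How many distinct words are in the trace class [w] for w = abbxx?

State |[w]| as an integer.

drop 0:a onto floor
drop 1:b onto {0:a}
drop 2:b onto {1:b}
drop 3:x onto {0:a}
drop 4:x onto {3:x}
ground layer = {0:a}
drop-orders for the pieces not yet dropped (sum over which currently-grounded one goes next):
  1 to go: {2} 1  {4} 1
  2 to go: {1,2} 1  {2,4} 2  {3,4} 1
  3 to go: {1,2,4} 3  {2,3,4} 3
  if 0:a drops first: 6 orders

6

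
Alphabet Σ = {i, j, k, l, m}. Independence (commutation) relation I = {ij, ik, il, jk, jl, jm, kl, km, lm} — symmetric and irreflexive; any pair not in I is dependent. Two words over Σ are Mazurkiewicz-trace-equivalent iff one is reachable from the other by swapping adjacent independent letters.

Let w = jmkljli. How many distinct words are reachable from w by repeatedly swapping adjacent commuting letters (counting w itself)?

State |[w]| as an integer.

#0=j has no predecessor
#1=m has no predecessor
#2=k has no predecessor
#3=l has no predecessor
#4=j depends on [0:j]
#5=l depends on [3:l]
#6=i depends on [1:m]
sources: [0:j, 1:m, 2:k, 3:l]
N(rest) = Σ N(rest − s) over sources s of rest; N(one piece) = 1:
  size 1 → [2]=1  [4]=1  [5]=1  [6]=1
  size 2 → [0,4]=1  [1,6]=1  [2,4]=2  [2,5]=2  [2,6]=2  [3,5]=1  [4,5]=2  [4,6]=2  [5,6]=2
  size 3 → [0,2,4]=3  [0,4,5]=3  [0,4,6]=3  [1,2,6]=3  [1,4,6]=3  [1,5,6]=3  [2,3,5]=3  [2,4,5]=6  [2,4,6]=6  [2,5,6]=6  [3,4,5]=3  [3,5,6]=3  [4,5,6]=6
  size 4 → [0,1,4,6]=6  [0,2,4,5]=12  [0,2,4,6]=12  [0,3,4,5]=6  [0,4,5,6]=12  [1,2,4,6]=12  [1,2,5,6]=12  [1,3,5,6]=6  [1,4,5,6]=12  [2,3,4,5]=12  [2,3,5,6]=12  [2,4,5,6]=24  [3,4,5,6]=12
  size 5 → [0,1,2,4,6]=30  [0,1,4,5,6]=30  [0,2,3,4,5]=30  [0,2,4,5,6]=60  [0,3,4,5,6]=30  [1,2,3,5,6]=30  [1,2,4,5,6]=60  [1,3,4,5,6]=30  [2,3,4,5,6]=60
  first=0(j) contributes 180
  first=1(m) contributes 180
  first=2(k) contributes 90
  first=3(l) contributes 180
|[w]| = 630

630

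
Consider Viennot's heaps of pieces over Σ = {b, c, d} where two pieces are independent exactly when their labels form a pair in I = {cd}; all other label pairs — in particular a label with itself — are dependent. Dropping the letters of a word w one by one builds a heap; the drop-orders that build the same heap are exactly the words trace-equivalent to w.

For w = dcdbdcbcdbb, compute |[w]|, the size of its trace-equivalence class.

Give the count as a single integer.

0(d) covers ∅
1(c) covers ∅
2(d) covers 0:d
3(b) covers 1:c, 2:d
4(d) covers 3:b
5(c) covers 3:b
6(b) covers 4:d, 5:c
7(c) covers 6:b
8(d) covers 6:b
9(b) covers 7:c, 8:d
10(b) covers 9:b
floor of heap: 0:d, 1:c
completions by unplaced set U, small U first (add the entries for U minus each lowest piece of U):
  |U|=1: {10}:1
  |U|=2: {9,10}:1
  |U|=3: {7,9,10}:1  {8,9,10}:1
  |U|=4: {7,8,9,10}:2
  |U|=5: {6,7,8,9,10}:2
  |U|=6: {4,6,7,8,9,10}:2  {5,6,7,8,9,10}:2
  |U|=7: {4,5,6,7,8,9,10}:4
  |U|=8: {3,4,5,6,7,8,9,10}:4
  |U|=9: {1,3,4,5,6,7,8,9,10}:4  {2,3,4,5,6,7,8,9,10}:4
  start at 0(d): 8
  start at 1(c): 4
sum over floor = 12

12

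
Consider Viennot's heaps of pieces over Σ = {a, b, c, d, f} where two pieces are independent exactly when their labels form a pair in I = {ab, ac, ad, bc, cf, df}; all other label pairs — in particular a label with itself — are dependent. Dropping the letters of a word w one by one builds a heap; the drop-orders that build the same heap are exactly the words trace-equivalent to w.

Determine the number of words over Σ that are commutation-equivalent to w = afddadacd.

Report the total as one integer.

126

drop 0:a onto floor
drop 1:f onto {0:a}
drop 2:d onto floor
drop 3:d onto {2:d}
drop 4:a onto {1:f}
drop 5:d onto {3:d}
drop 6:a onto {4:a}
drop 7:c onto {5:d}
drop 8:d onto {7:c}
ground layer = {0:a, 2:d}
drop-orders for the pieces not yet dropped (sum over which currently-grounded one goes next):
  1 to go: {6} 1  {8} 1
  2 to go: {4,6} 1  {6,8} 2  {7,8} 1
  3 to go: {1,4,6} 1  {4,6,8} 3  {5,7,8} 1  {6,7,8} 3
  4 to go: {0,1,4,6} 1  {1,4,6,8} 4  {3,5,7,8} 1  {4,6,7,8} 6  {5,6,7,8} 4
  5 to go: {0,1,4,6,8} 5  {1,4,6,7,8} 10  {2,3,5,7,8} 1  {3,5,6,7,8} 5  {4,5,6,7,8} 10
  6 to go: {0,1,4,6,7,8} 15  {1,4,5,6,7,8} 20  {2,3,5,6,7,8} 6  {3,4,5,6,7,8} 15
  7 to go: {0,1,4,5,6,7,8} 35  {1,3,4,5,6,7,8} 35  {2,3,4,5,6,7,8} 21
  if 0:a drops first: 56 orders
  if 2:d drops first: 70 orders
heap linearizations: 126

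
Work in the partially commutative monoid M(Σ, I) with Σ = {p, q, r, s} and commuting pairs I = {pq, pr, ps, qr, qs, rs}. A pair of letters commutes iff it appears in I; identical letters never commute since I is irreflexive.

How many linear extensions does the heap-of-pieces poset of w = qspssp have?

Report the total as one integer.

60

drop 0:q onto floor
drop 1:s onto floor
drop 2:p onto floor
drop 3:s onto {1:s}
drop 4:s onto {3:s}
drop 5:p onto {2:p}
ground layer = {0:q, 1:s, 2:p}
drop-orders for the pieces not yet dropped (sum over which currently-grounded one goes next):
  1 to go: {0} 1  {4} 1  {5} 1
  2 to go: {0,4} 2  {0,5} 2  {2,5} 1  {3,4} 1  {4,5} 2
  3 to go: {0,2,5} 3  {0,3,4} 3  {0,4,5} 6  {1,3,4} 1  {2,4,5} 3  {3,4,5} 3
  4 to go: {0,1,3,4} 4  {0,2,4,5} 12  {0,3,4,5} 12  {1,3,4,5} 4  {2,3,4,5} 6
  if 0:q drops first: 10 orders
  if 1:s drops first: 30 orders
  if 2:p drops first: 20 orders
heap linearizations: 60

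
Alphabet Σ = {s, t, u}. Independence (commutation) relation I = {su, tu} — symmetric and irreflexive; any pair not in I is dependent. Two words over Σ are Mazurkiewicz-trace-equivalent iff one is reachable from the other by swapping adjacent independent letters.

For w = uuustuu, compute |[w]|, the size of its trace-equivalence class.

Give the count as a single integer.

#0=u has no predecessor
#1=u depends on [0:u]
#2=u depends on [1:u]
#3=s has no predecessor
#4=t depends on [3:s]
#5=u depends on [2:u]
#6=u depends on [5:u]
sources: [0:u, 3:s]
N(rest) = Σ N(rest − s) over sources s of rest; N(one piece) = 1:
  size 1 → [4]=1  [6]=1
  size 2 → [3,4]=1  [4,6]=2  [5,6]=1
  size 3 → [2,5,6]=1  [3,4,6]=3  [4,5,6]=3
  size 4 → [1,2,5,6]=1  [2,4,5,6]=4  [3,4,5,6]=6
  size 5 → [0,1,2,5,6]=1  [1,2,4,5,6]=5  [2,3,4,5,6]=10
  first=0(u) contributes 15
  first=3(s) contributes 6
|[w]| = 21

21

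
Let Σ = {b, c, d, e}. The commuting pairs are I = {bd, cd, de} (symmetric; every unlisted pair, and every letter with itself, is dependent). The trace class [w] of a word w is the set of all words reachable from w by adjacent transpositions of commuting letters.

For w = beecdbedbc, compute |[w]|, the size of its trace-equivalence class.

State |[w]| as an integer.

45

piece 0:b — minimal
piece 1:e rests on {0:b}
piece 2:e rests on {1:e}
piece 3:c rests on {2:e}
piece 4:d — minimal
piece 5:b rests on {3:c}
piece 6:e rests on {5:b}
piece 7:d rests on {4:d}
piece 8:b rests on {6:e}
piece 9:c rests on {8:b}
minimal pieces: {0:b, 4:d}
ways to finish when only these pieces remain (= sum over removing one remaining piece with nothing left below it):
  1 left: {7}→1  {9}→1
  2 left: {4,7}→1  {7,9}→2  {8,9}→1
  3 left: {4,7,9}→3  {6,8,9}→1  {7,8,9}→3
  4 left: {4,7,8,9}→6  {5,6,8,9}→1  {6,7,8,9}→4
  5 left: {3,5,6,8,9}→1  {4,6,7,8,9}→10  {5,6,7,8,9}→5
  6 left: {2,3,5,6,8,9}→1  {3,5,6,7,8,9}→6  {4,5,6,7,8,9}→15
  7 left: {1,2,3,5,6,8,9}→1  {2,3,5,6,7,8,9}→7  {3,4,5,6,7,8,9}→21
  8 left: {0,1,2,3,5,6,8,9}→1  {1,2,3,5,6,7,8,9}→8  {2,3,4,5,6,7,8,9}→28
  placing 0:b first → 36 extensions
  placing 4:d first → 9 extensions
total linear extensions = 45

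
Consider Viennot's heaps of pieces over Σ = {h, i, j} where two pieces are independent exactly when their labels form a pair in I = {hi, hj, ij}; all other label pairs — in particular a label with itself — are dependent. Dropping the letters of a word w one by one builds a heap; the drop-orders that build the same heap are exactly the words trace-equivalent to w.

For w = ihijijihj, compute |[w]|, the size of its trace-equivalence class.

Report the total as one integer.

piece 0:i — minimal
piece 1:h — minimal
piece 2:i rests on {0:i}
piece 3:j — minimal
piece 4:i rests on {2:i}
piece 5:j rests on {3:j}
piece 6:i rests on {4:i}
piece 7:h rests on {1:h}
piece 8:j rests on {5:j}
minimal pieces: {0:i, 1:h, 3:j}
ways to finish when only these pieces remain (= sum over removing one remaining piece with nothing left below it):
  1 left: {6}→1  {7}→1  {8}→1
  2 left: {1,7}→1  {4,6}→1  {5,8}→1  {6,7}→2  {6,8}→2  {7,8}→2
  3 left: {1,6,7}→3  {1,7,8}→3  {2,4,6}→1  {3,5,8}→1  {4,6,7}→3  {4,6,8}→3  {5,6,8}→3  {5,7,8}→3  {6,7,8}→6
  4 left: {0,2,4,6}→1  {1,4,6,7}→6  {1,5,7,8}→6  {1,6,7,8}→12  {2,4,6,7}→4  {2,4,6,8}→4  {3,5,6,8}→4  {3,5,7,8}→4  {4,5,6,8}→6  {4,6,7,8}→12  {5,6,7,8}→12
  5 left: {0,2,4,6,7}→5  {0,2,4,6,8}→5  {1,2,4,6,7}→10  {1,3,5,7,8}→10  {1,4,6,7,8}→30  {1,5,6,7,8}→30  {2,4,5,6,8}→10  {2,4,6,7,8}→20  {3,4,5,6,8}→10  {3,5,6,7,8}→20  {4,5,6,7,8}→30
  6 left: {0,1,2,4,6,7}→15  {0,2,4,5,6,8}→15  {0,2,4,6,7,8}→30  {1,2,4,6,7,8}→60  {1,3,5,6,7,8}→60  {1,4,5,6,7,8}→90  {2,3,4,5,6,8}→20  {2,4,5,6,7,8}→60  {3,4,5,6,7,8}→60
  7 left: {0,1,2,4,6,7,8}→105  {0,2,3,4,5,6,8}→35  {0,2,4,5,6,7,8}→105  {1,2,4,5,6,7,8}→210  {1,3,4,5,6,7,8}→210  {2,3,4,5,6,7,8}→140
  placing 0:i first → 560 extensions
  placing 1:h first → 280 extensions
  placing 3:j first → 420 extensions
total linear extensions = 1260

1260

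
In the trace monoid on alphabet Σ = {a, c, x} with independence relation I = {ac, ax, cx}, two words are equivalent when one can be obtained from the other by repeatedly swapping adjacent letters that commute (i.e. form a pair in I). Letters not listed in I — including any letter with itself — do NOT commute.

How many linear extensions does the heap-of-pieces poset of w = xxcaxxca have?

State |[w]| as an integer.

420

piece 0:x — minimal
piece 1:x rests on {0:x}
piece 2:c — minimal
piece 3:a — minimal
piece 4:x rests on {1:x}
piece 5:x rests on {4:x}
piece 6:c rests on {2:c}
piece 7:a rests on {3:a}
minimal pieces: {0:x, 2:c, 3:a}
ways to finish when only these pieces remain (= sum over removing one remaining piece with nothing left below it):
  1 left: {5}→1  {6}→1  {7}→1
  2 left: {2,6}→1  {3,7}→1  {4,5}→1  {5,6}→2  {5,7}→2  {6,7}→2
  3 left: {1,4,5}→1  {2,5,6}→3  {2,6,7}→3  {3,5,7}→3  {3,6,7}→3  {4,5,6}→3  {4,5,7}→3  {5,6,7}→6
  4 left: {0,1,4,5}→1  {1,4,5,6}→4  {1,4,5,7}→4  {2,3,6,7}→6  {2,4,5,6}→6  {2,5,6,7}→12  {3,4,5,7}→6  {3,5,6,7}→12  {4,5,6,7}→12
  5 left: {0,1,4,5,6}→5  {0,1,4,5,7}→5  {1,2,4,5,6}→10  {1,3,4,5,7}→10  {1,4,5,6,7}→20  {2,3,5,6,7}→30  {2,4,5,6,7}→30  {3,4,5,6,7}→30
  6 left: {0,1,2,4,5,6}→15  {0,1,3,4,5,7}→15  {0,1,4,5,6,7}→30  {1,2,4,5,6,7}→60  {1,3,4,5,6,7}→60  {2,3,4,5,6,7}→90
  placing 0:x first → 210 extensions
  placing 2:c first → 105 extensions
  placing 3:a first → 105 extensions
total linear extensions = 420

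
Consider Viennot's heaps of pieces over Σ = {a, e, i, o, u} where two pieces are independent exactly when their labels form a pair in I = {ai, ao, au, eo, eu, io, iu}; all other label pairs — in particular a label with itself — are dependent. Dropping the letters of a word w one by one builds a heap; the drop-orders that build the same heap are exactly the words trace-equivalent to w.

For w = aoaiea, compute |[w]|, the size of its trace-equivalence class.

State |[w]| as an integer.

18

0(a) covers ∅
1(o) covers ∅
2(a) covers 0:a
3(i) covers ∅
4(e) covers 2:a, 3:i
5(a) covers 4:e
floor of heap: 0:a, 1:o, 3:i
completions by unplaced set U, small U first (add the entries for U minus each lowest piece of U):
  |U|=1: {1}:1  {5}:1
  |U|=2: {1,5}:2  {4,5}:1
  |U|=3: {1,4,5}:3  {2,4,5}:1  {3,4,5}:1
  |U|=4: {0,2,4,5}:1  {1,2,4,5}:4  {1,3,4,5}:4  {2,3,4,5}:2
  start at 0(a): 10
  start at 1(o): 3
  start at 3(i): 5
sum over floor = 18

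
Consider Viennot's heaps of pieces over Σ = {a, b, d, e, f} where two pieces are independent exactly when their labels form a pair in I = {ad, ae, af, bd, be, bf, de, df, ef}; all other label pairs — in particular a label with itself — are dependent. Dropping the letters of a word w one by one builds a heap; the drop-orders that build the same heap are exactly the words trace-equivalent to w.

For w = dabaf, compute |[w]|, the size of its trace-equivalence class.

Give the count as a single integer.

20

piece 0:d — minimal
piece 1:a — minimal
piece 2:b rests on {1:a}
piece 3:a rests on {2:b}
piece 4:f — minimal
minimal pieces: {0:d, 1:a, 4:f}
ways to finish when only these pieces remain (= sum over removing one remaining piece with nothing left below it):
  1 left: {0}→1  {3}→1  {4}→1
  2 left: {0,3}→2  {0,4}→2  {2,3}→1  {3,4}→2
  3 left: {0,2,3}→3  {0,3,4}→6  {1,2,3}→1  {2,3,4}→3
  placing 0:d first → 4 extensions
  placing 1:a first → 12 extensions
  placing 4:f first → 4 extensions
total linear extensions = 20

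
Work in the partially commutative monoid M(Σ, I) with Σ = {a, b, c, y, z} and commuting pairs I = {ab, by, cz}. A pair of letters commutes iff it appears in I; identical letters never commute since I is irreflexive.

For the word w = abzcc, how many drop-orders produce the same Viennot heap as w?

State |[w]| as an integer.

drop 0:a onto floor
drop 1:b onto floor
drop 2:z onto {0:a, 1:b}
drop 3:c onto {0:a, 1:b}
drop 4:c onto {3:c}
ground layer = {0:a, 1:b}
drop-orders for the pieces not yet dropped (sum over which currently-grounded one goes next):
  1 to go: {2} 1  {4} 1
  2 to go: {2,4} 2  {3,4} 1
  3 to go: {2,3,4} 3
  if 0:a drops first: 3 orders
  if 1:b drops first: 3 orders
heap linearizations: 6

6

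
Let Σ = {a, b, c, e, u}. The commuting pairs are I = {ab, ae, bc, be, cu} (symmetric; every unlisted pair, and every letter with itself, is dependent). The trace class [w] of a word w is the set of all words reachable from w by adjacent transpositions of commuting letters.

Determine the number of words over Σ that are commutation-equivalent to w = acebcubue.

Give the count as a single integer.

17

0(a) covers ∅
1(c) covers 0:a
2(e) covers 1:c
3(b) covers ∅
4(c) covers 2:e
5(u) covers 2:e, 3:b
6(b) covers 5:u
7(u) covers 6:b
8(e) covers 4:c, 7:u
floor of heap: 0:a, 3:b
completions by unplaced set U, small U first (add the entries for U minus each lowest piece of U):
  |U|=1: {8}:1
  |U|=2: {4,8}:1  {7,8}:1
  |U|=3: {4,7,8}:2  {6,7,8}:1
  |U|=4: {4,6,7,8}:3  {5,6,7,8}:1
  |U|=5: {3,5,6,7,8}:1  {4,5,6,7,8}:4
  |U|=6: {2,4,5,6,7,8}:4  {3,4,5,6,7,8}:5
  |U|=7: {1,2,4,5,6,7,8}:4  {2,3,4,5,6,7,8}:9
  start at 0(a): 13
  start at 3(b): 4
sum over floor = 17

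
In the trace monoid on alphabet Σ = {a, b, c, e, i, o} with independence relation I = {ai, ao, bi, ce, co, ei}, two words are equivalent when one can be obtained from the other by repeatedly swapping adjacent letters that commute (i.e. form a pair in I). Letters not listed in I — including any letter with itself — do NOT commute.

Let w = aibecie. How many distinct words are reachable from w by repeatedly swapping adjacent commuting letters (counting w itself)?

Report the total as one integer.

drop 0:a onto floor
drop 1:i onto floor
drop 2:b onto {0:a}
drop 3:e onto {2:b}
drop 4:c onto {1:i, 2:b}
drop 5:i onto {4:c}
drop 6:e onto {3:e}
ground layer = {0:a, 1:i}
drop-orders for the pieces not yet dropped (sum over which currently-grounded one goes next):
  1 to go: {5} 1  {6} 1
  2 to go: {3,6} 1  {4,5} 1  {5,6} 2
  3 to go: {1,4,5} 1  {3,5,6} 3  {4,5,6} 3
  4 to go: {1,4,5,6} 4  {3,4,5,6} 6
  5 to go: {1,3,4,5,6} 10  {2,3,4,5,6} 6
  if 0:a drops first: 16 orders
  if 1:i drops first: 6 orders
heap linearizations: 22

22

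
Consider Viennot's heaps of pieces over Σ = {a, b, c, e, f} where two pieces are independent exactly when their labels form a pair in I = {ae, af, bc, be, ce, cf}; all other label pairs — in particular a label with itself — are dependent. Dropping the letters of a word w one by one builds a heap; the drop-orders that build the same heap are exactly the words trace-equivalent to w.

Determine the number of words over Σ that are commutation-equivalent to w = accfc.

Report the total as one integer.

drop 0:a onto floor
drop 1:c onto {0:a}
drop 2:c onto {1:c}
drop 3:f onto floor
drop 4:c onto {2:c}
ground layer = {0:a, 3:f}
drop-orders for the pieces not yet dropped (sum over which currently-grounded one goes next):
  1 to go: {3} 1  {4} 1
  2 to go: {2,4} 1  {3,4} 2
  3 to go: {1,2,4} 1  {2,3,4} 3
  if 0:a drops first: 4 orders
  if 3:f drops first: 1 orders
heap linearizations: 5

5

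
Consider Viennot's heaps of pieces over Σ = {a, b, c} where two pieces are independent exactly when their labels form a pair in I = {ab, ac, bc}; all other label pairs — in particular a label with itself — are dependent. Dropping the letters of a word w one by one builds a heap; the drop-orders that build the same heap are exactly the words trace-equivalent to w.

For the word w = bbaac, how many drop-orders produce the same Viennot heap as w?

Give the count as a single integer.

30

piece 0:b — minimal
piece 1:b rests on {0:b}
piece 2:a — minimal
piece 3:a rests on {2:a}
piece 4:c — minimal
minimal pieces: {0:b, 2:a, 4:c}
ways to finish when only these pieces remain (= sum over removing one remaining piece with nothing left below it):
  1 left: {1}→1  {3}→1  {4}→1
  2 left: {0,1}→1  {1,3}→2  {1,4}→2  {2,3}→1  {3,4}→2
  3 left: {0,1,3}→3  {0,1,4}→3  {1,2,3}→3  {1,3,4}→6  {2,3,4}→3
  placing 0:b first → 12 extensions
  placing 2:a first → 12 extensions
  placing 4:c first → 6 extensions
total linear extensions = 30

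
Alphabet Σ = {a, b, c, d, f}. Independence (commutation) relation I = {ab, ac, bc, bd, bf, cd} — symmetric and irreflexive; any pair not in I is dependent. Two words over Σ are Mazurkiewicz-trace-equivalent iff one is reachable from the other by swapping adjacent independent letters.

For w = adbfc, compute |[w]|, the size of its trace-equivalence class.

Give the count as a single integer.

5

#0=a has no predecessor
#1=d depends on [0:a]
#2=b has no predecessor
#3=f depends on [1:d]
#4=c depends on [3:f]
sources: [0:a, 2:b]
N(rest) = Σ N(rest − s) over sources s of rest; N(one piece) = 1:
  size 1 → [2]=1  [4]=1
  size 2 → [2,4]=2  [3,4]=1
  size 3 → [1,3,4]=1  [2,3,4]=3
  first=0(a) contributes 4
  first=2(b) contributes 1
|[w]| = 5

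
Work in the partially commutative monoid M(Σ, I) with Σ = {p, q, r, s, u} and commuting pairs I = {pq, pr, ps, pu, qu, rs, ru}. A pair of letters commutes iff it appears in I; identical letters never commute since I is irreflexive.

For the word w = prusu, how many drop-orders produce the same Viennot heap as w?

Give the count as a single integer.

#0=p has no predecessor
#1=r has no predecessor
#2=u has no predecessor
#3=s depends on [2:u]
#4=u depends on [3:s]
sources: [0:p, 1:r, 2:u]
N(rest) = Σ N(rest − s) over sources s of rest; N(one piece) = 1:
  size 1 → [0]=1  [1]=1  [4]=1
  size 2 → [0,1]=2  [0,4]=2  [1,4]=2  [3,4]=1
  size 3 → [0,1,4]=6  [0,3,4]=3  [1,3,4]=3  [2,3,4]=1
  first=0(p) contributes 4
  first=1(r) contributes 4
  first=2(u) contributes 12
|[w]| = 20

20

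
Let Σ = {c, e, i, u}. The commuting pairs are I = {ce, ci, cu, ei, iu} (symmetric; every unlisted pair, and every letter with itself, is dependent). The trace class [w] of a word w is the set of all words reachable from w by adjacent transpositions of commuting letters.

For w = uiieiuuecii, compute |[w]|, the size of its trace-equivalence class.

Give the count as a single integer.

2772

#0=u has no predecessor
#1=i has no predecessor
#2=i depends on [1:i]
#3=e depends on [0:u]
#4=i depends on [2:i]
#5=u depends on [3:e]
#6=u depends on [5:u]
#7=e depends on [6:u]
#8=c has no predecessor
#9=i depends on [4:i]
#10=i depends on [9:i]
sources: [0:u, 1:i, 8:c]
N(rest) = Σ N(rest − s) over sources s of rest; N(one piece) = 1:
  size 1 → [7]=1  [8]=1  [10]=1
  size 2 → [6,7]=1  [7,8]=2  [7,10]=2  [8,10]=2  [9,10]=1
  size 3 → [4,9,10]=1  [5,6,7]=1  [6,7,8]=3  [6,7,10]=3  [7,8,10]=6  [7,9,10]=3  [8,9,10]=3
  size 4 → [2,4,9,10]=1  [3,5,6,7]=1  [4,7,9,10]=4  [4,8,9,10]=4  [5,6,7,8]=4  [5,6,7,10]=4  [6,7,8,10]=12  [6,7,9,10]=6  [7,8,9,10]=12
  size 5 → [0,3,5,6,7]=1  [1,2,4,9,10]=1  [2,4,7,9,10]=5  [2,4,8,9,10]=5  [3,5,6,7,8]=5  [3,5,6,7,10]=5  [4,6,7,9,10]=10  [4,7,8,9,10]=20  [5,6,7,8,10]=20  [5,6,7,9,10]=10  [6,7,8,9,10]=30
  size 6 → [0,3,5,6,7,8]=6  [0,3,5,6,7,10]=6  [1,2,4,7,9,10]=6  [1,2,4,8,9,10]=6  [2,4,6,7,9,10]=15  [2,4,7,8,9,10]=30  [3,5,6,7,8,10]=30  [3,5,6,7,9,10]=15  [4,5,6,7,9,10]=20  [4,6,7,8,9,10]=60  [5,6,7,8,9,10]=60
  size 7 → [0,3,5,6,7,8,10]=42  [0,3,5,6,7,9,10]=21  [1,2,4,6,7,9,10]=21  [1,2,4,7,8,9,10]=42  [2,4,5,6,7,9,10]=35  [2,4,6,7,8,9,10]=105  [3,4,5,6,7,9,10]=35  [3,5,6,7,8,9,10]=105  [4,5,6,7,8,9,10]=140
  size 8 → [0,3,4,5,6,7,9,10]=56  [0,3,5,6,7,8,9,10]=168  [1,2,4,5,6,7,9,10]=56  [1,2,4,6,7,8,9,10]=168  [2,3,4,5,6,7,9,10]=70  [2,4,5,6,7,8,9,10]=280  [3,4,5,6,7,8,9,10]=280
  size 9 → [0,2,3,4,5,6,7,9,10]=126  [0,3,4,5,6,7,8,9,10]=504  [1,2,3,4,5,6,7,9,10]=126  [1,2,4,5,6,7,8,9,10]=504  [2,3,4,5,6,7,8,9,10]=630
  first=0(u) contributes 1260
  first=1(i) contributes 1260
  first=8(c) contributes 252
|[w]| = 2772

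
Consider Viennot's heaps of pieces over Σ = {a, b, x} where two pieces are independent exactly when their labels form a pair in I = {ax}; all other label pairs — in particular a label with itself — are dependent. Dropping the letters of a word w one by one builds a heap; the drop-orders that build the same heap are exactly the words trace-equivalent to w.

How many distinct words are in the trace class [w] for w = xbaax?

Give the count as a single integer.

piece 0:x — minimal
piece 1:b rests on {0:x}
piece 2:a rests on {1:b}
piece 3:a rests on {2:a}
piece 4:x rests on {1:b}
minimal pieces: {0:x}
ways to finish when only these pieces remain (= sum over removing one remaining piece with nothing left below it):
  1 left: {3}→1  {4}→1
  2 left: {2,3}→1  {3,4}→2
  3 left: {2,3,4}→3
  placing 0:x first → 3 extensions

3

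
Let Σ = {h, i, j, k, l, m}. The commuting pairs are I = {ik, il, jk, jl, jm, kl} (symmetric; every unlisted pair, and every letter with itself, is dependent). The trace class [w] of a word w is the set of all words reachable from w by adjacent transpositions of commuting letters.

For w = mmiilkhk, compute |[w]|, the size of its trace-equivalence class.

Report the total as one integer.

drop 0:m onto floor
drop 1:m onto {0:m}
drop 2:i onto {1:m}
drop 3:i onto {2:i}
drop 4:l onto {1:m}
drop 5:k onto {1:m}
drop 6:h onto {3:i, 4:l, 5:k}
drop 7:k onto {6:h}
ground layer = {0:m}
drop-orders for the pieces not yet dropped (sum over which currently-grounded one goes next):
  1 to go: {7} 1
  2 to go: {6,7} 1
  3 to go: {3,6,7} 1  {4,6,7} 1  {5,6,7} 1
  4 to go: {2,3,6,7} 1  {3,4,6,7} 2  {3,5,6,7} 2  {4,5,6,7} 2
  5 to go: {2,3,4,6,7} 3  {2,3,5,6,7} 3  {3,4,5,6,7} 6
  6 to go: {2,3,4,5,6,7} 12
  if 0:m drops first: 12 orders

12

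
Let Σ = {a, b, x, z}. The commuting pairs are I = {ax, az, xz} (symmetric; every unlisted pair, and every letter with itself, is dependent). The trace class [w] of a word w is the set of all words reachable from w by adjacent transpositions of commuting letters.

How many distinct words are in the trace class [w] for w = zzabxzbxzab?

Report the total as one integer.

0(z) covers ∅
1(z) covers 0:z
2(a) covers ∅
3(b) covers 1:z, 2:a
4(x) covers 3:b
5(z) covers 3:b
6(b) covers 4:x, 5:z
7(x) covers 6:b
8(z) covers 6:b
9(a) covers 6:b
10(b) covers 7:x, 8:z, 9:a
floor of heap: 0:z, 2:a
completions by unplaced set U, small U first (add the entries for U minus each lowest piece of U):
  |U|=1: {10}:1
  |U|=2: {7,10}:1  {8,10}:1  {9,10}:1
  |U|=3: {7,8,10}:2  {7,9,10}:2  {8,9,10}:2
  |U|=4: {7,8,9,10}:6
  |U|=5: {6,7,8,9,10}:6
  |U|=6: {4,6,7,8,9,10}:6  {5,6,7,8,9,10}:6
  |U|=7: {4,5,6,7,8,9,10}:12
  |U|=8: {3,4,5,6,7,8,9,10}:12
  |U|=9: {1,3,4,5,6,7,8,9,10}:12  {2,3,4,5,6,7,8,9,10}:12
  start at 0(z): 24
  start at 2(a): 12
sum over floor = 36

36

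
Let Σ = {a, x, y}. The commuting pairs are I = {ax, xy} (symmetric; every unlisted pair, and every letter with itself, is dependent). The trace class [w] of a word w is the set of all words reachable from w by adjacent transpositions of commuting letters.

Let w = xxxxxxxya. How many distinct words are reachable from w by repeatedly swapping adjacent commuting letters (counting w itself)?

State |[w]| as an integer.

0(x) covers ∅
1(x) covers 0:x
2(x) covers 1:x
3(x) covers 2:x
4(x) covers 3:x
5(x) covers 4:x
6(x) covers 5:x
7(y) covers ∅
8(a) covers 7:y
floor of heap: 0:x, 7:y
completions by unplaced set U, small U first (add the entries for U minus each lowest piece of U):
  |U|=1: {6}:1  {8}:1
  |U|=2: {5,6}:1  {6,8}:2  {7,8}:1
  |U|=3: {4,5,6}:1  {5,6,8}:3  {6,7,8}:3
  |U|=4: {3,4,5,6}:1  {4,5,6,8}:4  {5,6,7,8}:6
  |U|=5: {2,3,4,5,6}:1  {3,4,5,6,8}:5  {4,5,6,7,8}:10
  |U|=6: {1,2,3,4,5,6}:1  {2,3,4,5,6,8}:6  {3,4,5,6,7,8}:15
  |U|=7: {0,1,2,3,4,5,6}:1  {1,2,3,4,5,6,8}:7  {2,3,4,5,6,7,8}:21
  start at 0(x): 28
  start at 7(y): 8
sum over floor = 36

36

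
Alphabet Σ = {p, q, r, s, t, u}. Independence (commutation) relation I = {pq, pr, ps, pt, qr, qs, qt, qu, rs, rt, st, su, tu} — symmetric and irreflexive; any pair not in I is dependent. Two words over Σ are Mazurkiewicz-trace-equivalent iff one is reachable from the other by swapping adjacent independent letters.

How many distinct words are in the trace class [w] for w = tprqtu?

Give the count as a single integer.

piece 0:t — minimal
piece 1:p — minimal
piece 2:r — minimal
piece 3:q — minimal
piece 4:t rests on {0:t}
piece 5:u rests on {1:p, 2:r}
minimal pieces: {0:t, 1:p, 2:r, 3:q}
ways to finish when only these pieces remain (= sum over removing one remaining piece with nothing left below it):
  1 left: {3}→1  {4}→1  {5}→1
  2 left: {0,4}→1  {1,5}→1  {2,5}→1  {3,4}→2  {3,5}→2  {4,5}→2
  3 left: {0,3,4}→3  {0,4,5}→3  {1,2,5}→2  {1,3,5}→3  {1,4,5}→3  {2,3,5}→3  {2,4,5}→3  {3,4,5}→6
  4 left: {0,1,4,5}→6  {0,2,4,5}→6  {0,3,4,5}→12  {1,2,3,5}→8  {1,2,4,5}→8  {1,3,4,5}→12  {2,3,4,5}→12
  placing 0:t first → 40 extensions
  placing 1:p first → 30 extensions
  placing 2:r first → 30 extensions
  placing 3:q first → 20 extensions
total linear extensions = 120

120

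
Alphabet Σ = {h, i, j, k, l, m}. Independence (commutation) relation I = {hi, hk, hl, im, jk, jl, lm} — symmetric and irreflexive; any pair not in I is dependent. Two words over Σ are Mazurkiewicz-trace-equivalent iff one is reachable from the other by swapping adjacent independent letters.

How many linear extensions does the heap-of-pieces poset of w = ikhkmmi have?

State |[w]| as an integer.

13

0(i) covers ∅
1(k) covers 0:i
2(h) covers ∅
3(k) covers 1:k
4(m) covers 2:h, 3:k
5(m) covers 4:m
6(i) covers 3:k
floor of heap: 0:i, 2:h
completions by unplaced set U, small U first (add the entries for U minus each lowest piece of U):
  |U|=1: {5}:1  {6}:1
  |U|=2: {4,5}:1  {5,6}:2
  |U|=3: {2,4,5}:1  {4,5,6}:3
  |U|=4: {2,4,5,6}:4  {3,4,5,6}:3
  |U|=5: {1,3,4,5,6}:3  {2,3,4,5,6}:7
  start at 0(i): 10
  start at 2(h): 3
sum over floor = 13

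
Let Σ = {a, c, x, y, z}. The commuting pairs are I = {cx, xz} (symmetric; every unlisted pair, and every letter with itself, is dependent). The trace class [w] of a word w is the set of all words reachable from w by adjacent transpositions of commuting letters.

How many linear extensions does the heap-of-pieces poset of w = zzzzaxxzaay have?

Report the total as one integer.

3

piece 0:z — minimal
piece 1:z rests on {0:z}
piece 2:z rests on {1:z}
piece 3:z rests on {2:z}
piece 4:a rests on {3:z}
piece 5:x rests on {4:a}
piece 6:x rests on {5:x}
piece 7:z rests on {4:a}
piece 8:a rests on {6:x, 7:z}
piece 9:a rests on {8:a}
piece 10:y rests on {9:a}
minimal pieces: {0:z}
ways to finish when only these pieces remain (= sum over removing one remaining piece with nothing left below it):
  1 left: {10}→1
  2 left: {9,10}→1
  3 left: {8,9,10}→1
  4 left: {6,8,9,10}→1  {7,8,9,10}→1
  5 left: {5,6,8,9,10}→1  {6,7,8,9,10}→2
  6 left: {5,6,7,8,9,10}→3
  7 left: {4,5,6,7,8,9,10}→3
  8 left: {3,4,5,6,7,8,9,10}→3
  9 left: {2,3,4,5,6,7,8,9,10}→3
  placing 0:z first → 3 extensions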